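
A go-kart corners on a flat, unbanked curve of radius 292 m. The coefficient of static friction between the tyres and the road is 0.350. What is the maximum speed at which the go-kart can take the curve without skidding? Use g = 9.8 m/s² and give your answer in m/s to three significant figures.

31.6 m/s

Friction provides the centripetal force on a flat curve. At maximum speed it is at its limiting value: μ_s m g = m v²/r.
Mass cancels: v_max = √(μ_s g r) = √(0.350 × 9.8 × 292) = √1002 = 31.65 m/s.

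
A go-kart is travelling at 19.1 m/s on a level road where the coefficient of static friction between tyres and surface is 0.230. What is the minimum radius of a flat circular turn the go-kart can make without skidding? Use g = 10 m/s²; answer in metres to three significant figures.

159 m

At the limit, μ_s m g = m v²/r, so r_min = v²/(μ_s g) = (19.1)²/(0.230 × 10.0) = 364.8/2.300 = 158.6 m.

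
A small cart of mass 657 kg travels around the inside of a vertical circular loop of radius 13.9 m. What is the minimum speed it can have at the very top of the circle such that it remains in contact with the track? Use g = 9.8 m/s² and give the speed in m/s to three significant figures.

At the top, both weight mg and N point toward the centre: N + mg = mv²/r.
At minimum speed N → 0, so mg = mv_min²/r ⇒ v_min = √(g r) = √(9.8 × 13.9) = 11.67 m/s.

11.7 m/s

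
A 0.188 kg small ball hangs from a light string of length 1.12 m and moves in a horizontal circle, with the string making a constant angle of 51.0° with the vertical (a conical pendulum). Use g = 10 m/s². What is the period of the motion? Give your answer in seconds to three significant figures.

r = L sinθ = 0.8704 m. From T sinθ = mω²r and T cosθ = mg: tanθ = ω²r/g, so ω² = g tanθ / r = g/(L cosθ).
ω = √(g/(L cosθ)) = √(10.0/(1.12 × 0.6293)) = √14.19 = 3.767 rad/s.
Period = 2π/ω = 1.668 s.

1.67 s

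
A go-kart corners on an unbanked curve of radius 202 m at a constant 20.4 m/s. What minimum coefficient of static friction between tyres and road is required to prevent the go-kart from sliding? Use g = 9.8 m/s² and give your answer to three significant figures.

0.210

Friction provides the centripetal force: μ_s m g = m v²/r, so μ_s = v²/(g r) = (20.40)²/(9.8 × 202) = 416.2/1980 = 0.2102.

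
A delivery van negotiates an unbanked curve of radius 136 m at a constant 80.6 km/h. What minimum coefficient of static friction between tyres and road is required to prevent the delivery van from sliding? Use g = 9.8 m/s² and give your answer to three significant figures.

v = 80.6/3.6 = 22.39 m/s.
Friction provides the centripetal force: μ_s m g = m v²/r, so μ_s = v²/(g r) = (22.39)²/(9.8 × 136) = 501.3/1333 = 0.3761.

0.376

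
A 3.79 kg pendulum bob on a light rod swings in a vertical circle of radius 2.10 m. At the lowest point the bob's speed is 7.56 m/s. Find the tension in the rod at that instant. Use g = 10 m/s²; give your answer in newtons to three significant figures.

141 N

At the lowest point, T points up (toward the centre) and the weight mg points down (away from the centre), so the net inward force is T − mg = mv²/r.
T = m(v²/r + g) = 3.79 × ((7.56)²/2.10 + 10.0) = 3.79 × (27.22 + 10.0) = 3.79 × 37.22 = 141.0 N.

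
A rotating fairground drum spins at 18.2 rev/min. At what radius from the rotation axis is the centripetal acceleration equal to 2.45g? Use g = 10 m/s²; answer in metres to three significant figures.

6.74 m

ω = 18.2 rev/min × 2π/60 = 1.906 rad/s.
a_c = ω²r = 2.45g ⇒ r = 2.45 × 10.0 / (1.906)² = 24.50/3.632 = 6.745 m.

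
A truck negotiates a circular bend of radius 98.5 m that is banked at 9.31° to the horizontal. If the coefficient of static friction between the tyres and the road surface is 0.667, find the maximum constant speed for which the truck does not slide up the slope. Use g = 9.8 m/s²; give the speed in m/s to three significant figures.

At the maximum speed, friction acts down the slope at its limiting value f = μN. Radially (horizontal, toward centre): N sinθ + μN cosθ = mv²/r. Vertically: N cosθ − μN sinθ = mg.
Dividing: v² = r g (sinθ + μcosθ)/(cosθ − μsinθ).
sinθ + μcosθ = 0.1618 + 0.667×0.9868 = 0.8200; cosθ − μsinθ = 0.9868 − 0.667×0.1618 = 0.8789.
v² = 98.5 × 9.8 × 0.8200/0.8789 = 900.6 m²/s², so v = 30.01 m/s.

30.0 m/s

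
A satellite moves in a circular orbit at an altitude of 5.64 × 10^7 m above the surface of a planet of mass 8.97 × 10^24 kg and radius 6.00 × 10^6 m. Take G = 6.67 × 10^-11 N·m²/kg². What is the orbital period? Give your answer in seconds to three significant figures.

127000 s

r = R + h = 6.00 × 10^6 + 5.64 × 10^7 = 6.240 × 10^7 m. Gravity provides the centripetal force: G M m / r² = m v² / r ⇒ v = √(GM/r) = 3096 m/s.
T = 2πr/v = 2π × 6.240 × 10^7 / 3096 = 126600 s.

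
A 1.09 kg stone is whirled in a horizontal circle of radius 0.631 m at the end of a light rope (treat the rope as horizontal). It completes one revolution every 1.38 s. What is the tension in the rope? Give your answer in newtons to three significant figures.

v = 2πr/T = 2π × 0.631/1.38 = 2.873 m/s.
The tension is the only horizontal force, so it supplies the full centripetal force: T = m v²/r = 1.09 × (2.873)²/0.631 = 1.09 × 8.254/0.631 = 14.26 N.

14.3 N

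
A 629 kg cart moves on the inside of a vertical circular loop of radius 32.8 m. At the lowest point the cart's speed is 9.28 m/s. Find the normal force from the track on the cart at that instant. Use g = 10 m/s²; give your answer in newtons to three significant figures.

7940 N

At the lowest point, N points up (toward the centre) and the weight mg points down (away from the centre), so the net inward force is N − mg = mv²/r.
N = m(v²/r + g) = 629 × ((9.28)²/32.8 + 10.0) = 629 × (2.626 + 10.0) = 629 × 12.63 = 7941 N.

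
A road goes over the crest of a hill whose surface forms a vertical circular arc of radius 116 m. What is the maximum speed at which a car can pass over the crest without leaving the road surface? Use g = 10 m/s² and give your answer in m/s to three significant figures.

34.1 m/s

At the crest the centre of the circle is below the car, so the net downward (centripetal) force is mg − N = mv²/r.
The car leaves the road when N → 0, giving v_max = √(g r) = √(10.0 × 116) = 34.06 m/s.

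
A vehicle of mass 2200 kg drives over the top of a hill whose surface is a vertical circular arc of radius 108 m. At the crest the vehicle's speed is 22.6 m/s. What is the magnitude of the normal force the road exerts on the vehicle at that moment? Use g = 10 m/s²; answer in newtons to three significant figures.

At the crest the centripetal acceleration points downward (toward the centre of the arc), so mg − N = mv²/r.
N = m(g − v²/r) = 2200 × (10.0 − (22.6)²/108) = 2200 × (10.0 − 4.729) = 2200 × 5.271 = 11600 N.

11600 N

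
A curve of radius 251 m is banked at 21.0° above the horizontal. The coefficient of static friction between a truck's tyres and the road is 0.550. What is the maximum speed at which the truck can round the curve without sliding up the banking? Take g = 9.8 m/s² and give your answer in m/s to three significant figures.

54.0 m/s

At the maximum speed, friction acts down the slope at its limiting value f = μN. Radially (horizontal, toward centre): N sinθ + μN cosθ = mv²/r. Vertically: N cosθ − μN sinθ = mg.
Dividing: v² = r g (sinθ + μcosθ)/(cosθ − μsinθ).
sinθ + μcosθ = 0.3584 + 0.550×0.9336 = 0.8718; cosθ − μsinθ = 0.9336 − 0.550×0.3584 = 0.7365.
v² = 251 × 9.8 × 0.8718/0.7365 = 2912 m²/s², so v = 53.96 m/s.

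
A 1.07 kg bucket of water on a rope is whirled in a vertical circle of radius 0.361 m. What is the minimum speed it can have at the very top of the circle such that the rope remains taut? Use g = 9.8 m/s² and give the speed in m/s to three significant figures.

1.88 m/s

At the highest point the centre is directly below, so both the weight and T act inward: T + mg = mv²/r.
At minimum speed T → 0, so mg = mv_min²/r ⇒ v_min = √(g r) = √(9.8 × 0.361) = 1.881 m/s.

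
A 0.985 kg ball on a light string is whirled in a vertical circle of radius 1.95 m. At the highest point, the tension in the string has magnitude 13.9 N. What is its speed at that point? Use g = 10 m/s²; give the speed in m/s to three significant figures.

At the top, T + mg = mv²/r, so v = √(r(T/m + g)) = √(1.95 × (13.9/0.985 + 10.0)) = √(1.95 × 24.11) = √47.02 = 6.857 m/s.

6.86 m/s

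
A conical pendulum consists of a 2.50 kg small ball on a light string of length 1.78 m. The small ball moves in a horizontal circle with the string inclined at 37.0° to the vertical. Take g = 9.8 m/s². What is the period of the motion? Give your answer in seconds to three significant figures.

2.39 s

r = L sinθ = 1.071 m. From T sinθ = mω²r and T cosθ = mg: tanθ = ω²r/g, so ω² = g tanθ / r = g/(L cosθ).
ω = √(g/(L cosθ)) = √(9.8/(1.78 × 0.7986)) = √6.894 = 2.626 rad/s.
Period = 2π/ω = 2.393 s.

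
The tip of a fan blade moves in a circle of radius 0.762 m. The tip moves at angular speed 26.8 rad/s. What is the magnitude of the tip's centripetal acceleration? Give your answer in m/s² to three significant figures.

547 m/s²

v = ωr = 26.8 × 0.762 = 20.42 m/s.
a_c = v²/r = (20.42)²/0.762 = 417.0/0.762 = 547.3 m/s².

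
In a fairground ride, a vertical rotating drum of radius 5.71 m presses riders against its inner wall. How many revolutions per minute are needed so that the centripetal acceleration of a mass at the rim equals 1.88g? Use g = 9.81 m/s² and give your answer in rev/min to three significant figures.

17.2 rev/min

Require ω²r = 1.88g, so ω = √(1.88 × 9.81/5.71) = 1.797 rad/s.
In rev/min: ω × 60/(2π) = 1.797 × 60/(2π) = 17.16 rev/min.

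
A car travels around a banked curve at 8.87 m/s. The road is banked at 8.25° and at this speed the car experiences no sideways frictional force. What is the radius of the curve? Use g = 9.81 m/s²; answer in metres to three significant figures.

Frictionless banking: tanθ = v²/(rg), so r = v²/(g tanθ).
r = (8.87)²/(9.81 × tan 8.25°) = 78.68/(9.81 × 0.1450) = 78.68/1.422 = 55.31 m.

55.3 m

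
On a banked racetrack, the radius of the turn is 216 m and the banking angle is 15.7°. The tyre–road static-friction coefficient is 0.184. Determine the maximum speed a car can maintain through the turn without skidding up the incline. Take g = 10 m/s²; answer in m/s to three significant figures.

32.5 m/s

At the maximum speed, friction acts down the slope at its limiting value f = μN. Radially (horizontal, toward centre): N sinθ + μN cosθ = mv²/r. Vertically: N cosθ − μN sinθ = mg.
Dividing: v² = r g (sinθ + μcosθ)/(cosθ − μsinθ).
sinθ + μcosθ = 0.2706 + 0.184×0.9627 = 0.4477; cosθ − μsinθ = 0.9627 − 0.184×0.2706 = 0.9129.
v² = 216 × 10.0 × 0.4477/0.9129 = 1059 m²/s², so v = 32.55 m/s.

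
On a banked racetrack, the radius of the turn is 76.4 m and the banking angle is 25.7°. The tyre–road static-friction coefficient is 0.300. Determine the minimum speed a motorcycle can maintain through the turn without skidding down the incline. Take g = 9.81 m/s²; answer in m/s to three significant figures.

At the minimum speed, friction acts up the slope at its limiting value f = μN. Radially (horizontal, toward centre): N sinθ − μN cosθ = mv²/r. Vertically: N cosθ + μN sinθ = mg.
Dividing: v² = r g (sinθ − μcosθ)/(cosθ + μsinθ).
sinθ − μcosθ = 0.4337 − 0.300×0.9011 = 0.1633; cosθ + μsinθ = 0.9011 + 0.300×0.4337 = 1.031.
v² = 76.4 × 9.81 × 0.1633/1.031 = 118.7 m²/s², so v = 10.90 m/s.

10.9 m/s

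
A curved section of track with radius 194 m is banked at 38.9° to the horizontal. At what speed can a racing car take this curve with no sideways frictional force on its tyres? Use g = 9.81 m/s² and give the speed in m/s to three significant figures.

39.2 m/s

On a frictionless banked curve, N sinθ = mv²/r and N cosθ = mg, so tanθ = v²/(rg).
v = √(r g tanθ) = √(194 × 9.81 × tan 38.9°) = √(194 × 9.81 × 0.8069) = √1536 = 39.19 m/s.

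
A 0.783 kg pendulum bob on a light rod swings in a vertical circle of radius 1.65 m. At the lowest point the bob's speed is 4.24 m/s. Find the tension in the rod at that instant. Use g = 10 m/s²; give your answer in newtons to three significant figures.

16.4 N

At the lowest point, T points up (toward the centre) and the weight mg points down (away from the centre), so the net inward force is T − mg = mv²/r.
T = m(v²/r + g) = 0.783 × ((4.24)²/1.65 + 10.0) = 0.783 × (10.90 + 10.0) = 0.783 × 20.90 = 16.36 N.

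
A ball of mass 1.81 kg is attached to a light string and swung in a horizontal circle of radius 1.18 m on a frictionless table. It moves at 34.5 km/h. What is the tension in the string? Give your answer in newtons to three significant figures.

v = 34.5 km/h = 34.5/3.6 = 9.583 m/s.
The tension is the only horizontal force, so it supplies the full centripetal force: T = m v²/r = 1.81 × (9.583)²/1.18 = 1.81 × 91.84/1.18 = 140.9 N.

141 N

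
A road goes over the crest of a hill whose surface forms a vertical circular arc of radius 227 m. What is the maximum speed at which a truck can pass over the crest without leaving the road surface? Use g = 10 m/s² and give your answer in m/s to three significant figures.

47.6 m/s

At the crest the centre of the circle is below the truck, so the net downward (centripetal) force is mg − N = mv²/r.
The truck leaves the road when N → 0, giving v_max = √(g r) = √(10.0 × 227) = 47.64 m/s.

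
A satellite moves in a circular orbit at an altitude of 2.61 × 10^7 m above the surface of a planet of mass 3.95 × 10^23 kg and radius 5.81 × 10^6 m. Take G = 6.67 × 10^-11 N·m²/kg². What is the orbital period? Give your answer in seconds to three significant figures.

r = R + h = 5.81 × 10^6 + 2.61 × 10^7 = 3.191 × 10^7 m. Gravity provides the centripetal force: G M m / r² = m v² / r ⇒ v = √(GM/r) = 908.7 m/s.
T = 2πr/v = 2π × 3.191 × 10^7 / 908.7 = 220700 s.

221000 s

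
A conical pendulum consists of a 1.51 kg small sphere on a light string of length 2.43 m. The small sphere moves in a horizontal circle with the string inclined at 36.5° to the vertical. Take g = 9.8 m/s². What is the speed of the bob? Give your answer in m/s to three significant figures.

3.24 m/s

The radius of the circle is r = L sinθ = 2.43 × sin 36.5° = 1.445 m.
Horizontally T sinθ = mv²/r and vertically T cosθ = mg, so tanθ = v²/(rg).
v = √(r g tanθ) = √(1.445 × 9.8 × 0.7400) = √10.48 = 3.238 m/s.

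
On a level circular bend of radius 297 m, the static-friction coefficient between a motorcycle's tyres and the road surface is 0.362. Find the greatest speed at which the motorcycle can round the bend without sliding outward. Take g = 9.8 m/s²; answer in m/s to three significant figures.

32.5 m/s

On a flat curve, static friction is the only horizontal force, so it must supply the full centripetal force: μ_s m g = m v²/r.
Mass cancels: v_max = √(μ_s g r) = √(0.362 × 9.8 × 297) = √1054 = 32.46 m/s.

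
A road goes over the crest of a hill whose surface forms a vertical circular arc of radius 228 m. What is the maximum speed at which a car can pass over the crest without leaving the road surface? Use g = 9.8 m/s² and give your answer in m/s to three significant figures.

At the crest the centre of the circle is below the car, so the net downward (centripetal) force is mg − N = mv²/r.
The car leaves the road when N → 0, giving v_max = √(g r) = √(9.8 × 228) = 47.27 m/s.

47.3 m/s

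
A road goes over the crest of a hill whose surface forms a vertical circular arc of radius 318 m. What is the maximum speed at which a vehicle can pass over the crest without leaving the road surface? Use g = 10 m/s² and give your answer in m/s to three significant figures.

56.4 m/s

At the crest the centre of the circle is below the vehicle, so the net downward (centripetal) force is mg − N = mv²/r.
The vehicle leaves the road when N → 0, giving v_max = √(g r) = √(10.0 × 318) = 56.39 m/s.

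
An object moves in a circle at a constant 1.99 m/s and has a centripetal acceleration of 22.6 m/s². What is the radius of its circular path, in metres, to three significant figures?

0.175 m

a_c = v²/r ⇒ r = v²/a_c = (1.99)²/22.6 = 3.960/22.6 = 0.1752 m.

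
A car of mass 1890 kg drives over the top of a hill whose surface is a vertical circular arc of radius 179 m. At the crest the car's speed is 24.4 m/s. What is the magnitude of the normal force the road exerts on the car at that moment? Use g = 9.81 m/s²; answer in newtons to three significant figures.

12300 N

At the crest the centripetal acceleration points downward (toward the centre of the arc), so mg − N = mv²/r.
N = m(g − v²/r) = 1890 × (9.81 − (24.4)²/179) = 1890 × (9.81 − 3.326) = 1890 × 6.484 = 12250 N.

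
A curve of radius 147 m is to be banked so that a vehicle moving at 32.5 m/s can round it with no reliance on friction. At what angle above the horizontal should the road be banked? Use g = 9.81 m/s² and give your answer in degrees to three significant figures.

With no friction, the horizontal component of the normal force provides the centripetal force: N sinθ = mv²/r, while N cosθ = mg vertically.
Dividing: tanθ = v²/(r g) = (32.5)²/(147 × 9.81) = 1056/1442 = 0.7325.
θ = arctan(0.7325) = 36.22°.

36.2°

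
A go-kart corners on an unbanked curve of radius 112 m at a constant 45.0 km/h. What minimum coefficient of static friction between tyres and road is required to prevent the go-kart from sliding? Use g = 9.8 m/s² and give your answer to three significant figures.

0.142

v = 45.0/3.6 = 12.50 m/s.
Friction provides the centripetal force: μ_s m g = m v²/r, so μ_s = v²/(g r) = (12.50)²/(9.8 × 112) = 156.2/1098 = 0.1424.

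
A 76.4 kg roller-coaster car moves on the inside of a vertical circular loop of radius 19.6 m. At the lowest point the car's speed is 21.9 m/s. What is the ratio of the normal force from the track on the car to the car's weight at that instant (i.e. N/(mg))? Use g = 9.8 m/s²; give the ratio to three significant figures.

At the bottom, N − mg = mv²/r, so N = m(v²/r + g) and N/(mg) = v²/(rg) + 1 = (21.9)²/(19.6 × 9.8) + 1 = 2.497 + 1 = 3.497.

3.50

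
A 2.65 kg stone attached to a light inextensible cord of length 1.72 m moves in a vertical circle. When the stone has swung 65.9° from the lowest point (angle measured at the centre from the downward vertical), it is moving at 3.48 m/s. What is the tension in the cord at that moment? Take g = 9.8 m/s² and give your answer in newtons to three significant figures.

Take the radial direction toward the centre of the circle as positive. The component of the weight along the string toward the centre is −mg cos φ (φ measured from the bottom), so Newton's second law along the string gives T − mg cos φ = m v²/r.
cos 65.9° = 0.4083, so T = m(v²/r + g cos φ) = 2.65 × ((3.48)²/1.72 + 9.8 × 0.4083) = 2.65 × (7.041 + (4.002)) = 2.65 × 11.04 = 29.26 N.

29.3 N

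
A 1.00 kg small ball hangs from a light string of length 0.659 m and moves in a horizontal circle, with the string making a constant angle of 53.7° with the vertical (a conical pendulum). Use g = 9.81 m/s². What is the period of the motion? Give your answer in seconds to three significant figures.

1.25 s

r = L sinθ = 0.5311 m. From T sinθ = mω²r and T cosθ = mg: tanθ = ω²r/g, so ω² = g tanθ / r = g/(L cosθ).
ω = √(g/(L cosθ)) = √(9.81/(0.659 × 0.5920)) = √25.15 = 5.014 rad/s.
Period = 2π/ω = 1.253 s.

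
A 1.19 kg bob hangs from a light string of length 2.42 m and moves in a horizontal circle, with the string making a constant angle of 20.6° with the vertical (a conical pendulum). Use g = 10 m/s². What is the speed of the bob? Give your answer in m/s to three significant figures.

The radius of the circle is r = L sinθ = 2.42 × sin 20.6° = 0.8515 m.
Horizontally T sinθ = mv²/r and vertically T cosθ = mg, so tanθ = v²/(rg).
v = √(r g tanθ) = √(0.8515 × 10.0 × 0.3759) = √3.200 = 1.789 m/s.

1.79 m/s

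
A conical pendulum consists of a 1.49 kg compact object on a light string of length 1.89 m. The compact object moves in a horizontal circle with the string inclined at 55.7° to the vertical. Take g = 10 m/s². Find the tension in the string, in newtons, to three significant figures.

Vertically the bob has no acceleration, so T cosθ = mg.
T = mg/cosθ = 1.49 × 10.0 / cos 55.7° = 14.90/0.5635 = 26.44 N.

26.4 N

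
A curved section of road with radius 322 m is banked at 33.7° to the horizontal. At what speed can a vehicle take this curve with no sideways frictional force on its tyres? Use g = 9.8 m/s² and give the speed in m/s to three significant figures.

On a frictionless banked curve, N sinθ = mv²/r and N cosθ = mg, so tanθ = v²/(rg).
v = √(r g tanθ) = √(322 × 9.8 × tan 33.7°) = √(322 × 9.8 × 0.6669) = √2105 = 45.88 m/s.

45.9 m/s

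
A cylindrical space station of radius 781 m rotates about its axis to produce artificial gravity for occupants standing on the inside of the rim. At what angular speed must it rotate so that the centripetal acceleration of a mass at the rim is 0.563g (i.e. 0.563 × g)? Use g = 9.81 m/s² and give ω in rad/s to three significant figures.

0.0841 rad/s

Centripetal acceleration a_c = ω²r. Setting ω²r = 0.563g:
ω = √(0.563g / r) = √(0.563 × 9.81 / 781) = √0.007072 = 0.08409 rad/s.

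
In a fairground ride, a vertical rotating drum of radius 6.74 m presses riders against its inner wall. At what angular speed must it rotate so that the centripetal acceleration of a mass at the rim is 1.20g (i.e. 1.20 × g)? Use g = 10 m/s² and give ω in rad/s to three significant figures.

Centripetal acceleration a_c = ω²r. Setting ω²r = 1.20g:
ω = √(1.20g / r) = √(1.20 × 10.0 / 6.74) = √1.780 = 1.334 rad/s.

1.33 rad/s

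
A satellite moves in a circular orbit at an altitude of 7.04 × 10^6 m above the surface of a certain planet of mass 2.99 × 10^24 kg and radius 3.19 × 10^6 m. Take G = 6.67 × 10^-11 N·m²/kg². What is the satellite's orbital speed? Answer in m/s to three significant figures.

Orbital radius r = R + h = 3.19 × 10^6 + 7.04 × 10^6 = 1.023 × 10^7 m.
Gravity supplies the centripetal force: G M m / r² = m v² / r, so v = √(GM/r).
v = √(6.67 × 10^-11 × 2.99 × 10^24 / 1.023 × 10^7) = √(1.949 × 10^7) = 4415 m/s.

4420 m/s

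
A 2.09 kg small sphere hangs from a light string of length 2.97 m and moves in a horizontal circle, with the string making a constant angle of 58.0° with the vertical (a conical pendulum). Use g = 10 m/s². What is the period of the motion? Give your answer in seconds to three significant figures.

2.49 s

r = L sinθ = 2.519 m. From T sinθ = mω²r and T cosθ = mg: tanθ = ω²r/g, so ω² = g tanθ / r = g/(L cosθ).
ω = √(g/(L cosθ)) = √(10.0/(2.97 × 0.5299)) = √6.354 = 2.521 rad/s.
Period = 2π/ω = 2.493 s.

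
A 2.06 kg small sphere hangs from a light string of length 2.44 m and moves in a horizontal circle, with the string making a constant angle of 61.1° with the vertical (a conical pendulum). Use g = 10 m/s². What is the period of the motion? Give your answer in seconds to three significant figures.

r = L sinθ = 2.136 m. From T sinθ = mω²r and T cosθ = mg: tanθ = ω²r/g, so ω² = g tanθ / r = g/(L cosθ).
ω = √(g/(L cosθ)) = √(10.0/(2.44 × 0.4833)) = √8.480 = 2.912 rad/s.
Period = 2π/ω = 2.158 s.

2.16 s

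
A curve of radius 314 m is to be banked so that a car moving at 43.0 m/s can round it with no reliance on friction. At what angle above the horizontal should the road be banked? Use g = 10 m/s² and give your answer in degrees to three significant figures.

30.5°

For a frictionless banked turn: horizontally N sinθ = mv²/r and vertically N cosθ = mg.
Dividing: tanθ = v²/(r g) = (43.0)²/(314 × 10.0) = 1849/3140 = 0.5889.
θ = arctan(0.5889) = 30.49°.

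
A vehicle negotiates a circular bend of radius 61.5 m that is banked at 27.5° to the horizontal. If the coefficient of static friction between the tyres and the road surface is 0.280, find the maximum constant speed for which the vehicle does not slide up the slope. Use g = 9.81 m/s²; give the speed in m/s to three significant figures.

23.8 m/s

At the maximum speed, friction acts down the slope at its limiting value f = μN. Radially (horizontal, toward centre): N sinθ + μN cosθ = mv²/r. Vertically: N cosθ − μN sinθ = mg.
Dividing: v² = r g (sinθ + μcosθ)/(cosθ − μsinθ).
sinθ + μcosθ = 0.4617 + 0.280×0.8870 = 0.7101; cosθ − μsinθ = 0.8870 − 0.280×0.4617 = 0.7577.
v² = 61.5 × 9.81 × 0.7101/0.7577 = 565.4 m²/s², so v = 23.78 m/s.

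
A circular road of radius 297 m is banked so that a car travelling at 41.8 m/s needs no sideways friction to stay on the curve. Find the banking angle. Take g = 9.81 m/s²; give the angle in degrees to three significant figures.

31.0°

With no friction, the horizontal component of the normal force provides the centripetal force: N sinθ = mv²/r, while N cosθ = mg vertically.
Dividing: tanθ = v²/(r g) = (41.8)²/(297 × 9.81) = 1747/2914 = 0.5997.
θ = arctan(0.5997) = 30.95°.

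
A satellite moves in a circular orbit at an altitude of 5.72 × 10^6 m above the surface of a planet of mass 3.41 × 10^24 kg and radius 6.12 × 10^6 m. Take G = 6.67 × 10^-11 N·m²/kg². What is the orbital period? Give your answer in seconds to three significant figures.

r = R + h = 6.12 × 10^6 + 5.72 × 10^6 = 1.184 × 10^7 m. Gravity provides the centripetal force: G M m / r² = m v² / r ⇒ v = √(GM/r) = 4383 m/s.
T = 2πr/v = 2π × 1.184 × 10^7 / 4383 = 16970 s.

17000 s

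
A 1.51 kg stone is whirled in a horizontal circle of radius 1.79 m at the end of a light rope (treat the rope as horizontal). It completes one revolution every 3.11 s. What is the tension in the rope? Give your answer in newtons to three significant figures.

v = 2πr/T = 2π × 1.79/3.11 = 3.616 m/s.
The tension is the only horizontal force, so it supplies the full centripetal force: T = m v²/r = 1.51 × (3.616)²/1.79 = 1.51 × 13.08/1.79 = 11.03 N.

11.0 N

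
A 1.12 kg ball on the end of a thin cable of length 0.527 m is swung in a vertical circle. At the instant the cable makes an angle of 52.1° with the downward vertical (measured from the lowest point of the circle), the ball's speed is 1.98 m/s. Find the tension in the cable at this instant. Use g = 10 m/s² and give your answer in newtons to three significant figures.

15.2 N

Take the radial direction toward the centre of the circle as positive. The component of the weight along the string toward the centre is −mg cos φ (φ measured from the bottom), so Newton's second law along the string gives T − mg cos φ = m v²/r.
cos 52.1° = 0.6143, so T = m(v²/r + g cos φ) = 1.12 × ((1.98)²/0.527 + 10.0 × 0.6143) = 1.12 × (7.439 + (6.143)) = 1.12 × 13.58 = 15.21 N.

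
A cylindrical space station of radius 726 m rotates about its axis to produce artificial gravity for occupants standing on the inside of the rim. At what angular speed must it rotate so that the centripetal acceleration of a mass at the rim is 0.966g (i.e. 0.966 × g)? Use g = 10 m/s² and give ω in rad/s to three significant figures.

Centripetal acceleration a_c = ω²r. Setting ω²r = 0.966g:
ω = √(0.966g / r) = √(0.966 × 10.0 / 726) = √0.01331 = 0.1154 rad/s.

0.115 rad/s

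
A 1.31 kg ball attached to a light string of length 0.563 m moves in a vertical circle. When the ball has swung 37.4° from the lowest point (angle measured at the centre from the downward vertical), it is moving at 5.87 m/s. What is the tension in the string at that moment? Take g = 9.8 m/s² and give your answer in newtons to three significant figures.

Take the radial direction toward the centre of the circle as positive. The component of the weight along the string toward the centre is −mg cos φ (φ measured from the bottom), so Newton's second law along the string gives T − mg cos φ = m v²/r.
cos 37.4° = 0.7944, so T = m(v²/r + g cos φ) = 1.31 × ((5.87)²/0.563 + 9.8 × 0.7944) = 1.31 × (61.20 + (7.785)) = 1.31 × 68.99 = 90.37 N.

90.4 N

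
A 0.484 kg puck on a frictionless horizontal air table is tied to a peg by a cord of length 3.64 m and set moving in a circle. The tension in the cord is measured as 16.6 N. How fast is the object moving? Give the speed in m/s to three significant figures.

T = m v²/r ⇒ v = √(T r / m) = √(16.6 × 3.64 / 0.484) = √124.8 = 11.17 m/s.

11.2 m/s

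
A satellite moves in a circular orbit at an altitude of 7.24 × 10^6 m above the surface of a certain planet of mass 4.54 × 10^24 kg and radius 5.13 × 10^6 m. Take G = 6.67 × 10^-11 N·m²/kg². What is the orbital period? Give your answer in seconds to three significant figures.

15700 s

r = R + h = 5.13 × 10^6 + 7.24 × 10^6 = 1.237 × 10^7 m. Gravity provides the centripetal force: G M m / r² = m v² / r ⇒ v = √(GM/r) = 4948 m/s.
T = 2πr/v = 2π × 1.237 × 10^7 / 4948 = 15710 s.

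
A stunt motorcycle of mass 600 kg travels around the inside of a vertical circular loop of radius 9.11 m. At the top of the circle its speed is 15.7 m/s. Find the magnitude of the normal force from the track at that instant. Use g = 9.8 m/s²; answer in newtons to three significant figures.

10400 N

At the top, both N and the weight mg point inward (toward the centre), so N + mg = mv²/r.
N = m(v²/r − g) = 600 × ((15.7)²/9.11 − 9.8) = 600 × (27.06 − 9.8) = 600 × 17.26 = 10350 N.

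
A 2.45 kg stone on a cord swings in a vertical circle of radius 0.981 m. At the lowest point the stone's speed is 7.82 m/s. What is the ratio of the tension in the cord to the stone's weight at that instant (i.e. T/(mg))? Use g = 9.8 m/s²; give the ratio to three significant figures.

7.36

At the bottom, T − mg = mv²/r, so T = m(v²/r + g) and T/(mg) = v²/(rg) + 1 = (7.82)²/(0.981 × 9.8) + 1 = 6.361 + 1 = 7.361.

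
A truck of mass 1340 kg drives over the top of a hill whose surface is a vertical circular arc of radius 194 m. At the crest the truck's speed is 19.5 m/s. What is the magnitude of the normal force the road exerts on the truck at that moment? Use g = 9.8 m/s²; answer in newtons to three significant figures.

10500 N

At the crest the centripetal acceleration points downward (toward the centre of the arc), so mg − N = mv²/r.
N = m(g − v²/r) = 1340 × (9.8 − (19.5)²/194) = 1340 × (9.8 − 1.960) = 1340 × 7.840 = 10510 N.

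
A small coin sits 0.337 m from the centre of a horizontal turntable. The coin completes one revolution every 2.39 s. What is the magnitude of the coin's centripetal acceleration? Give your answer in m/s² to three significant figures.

v = 2πr/T = 2π × 0.337/2.39 = 0.8860 m/s.
a_c = v²/r = (0.8860)²/0.337 = 0.7849/0.337 = 2.329 m/s².

2.33 m/s²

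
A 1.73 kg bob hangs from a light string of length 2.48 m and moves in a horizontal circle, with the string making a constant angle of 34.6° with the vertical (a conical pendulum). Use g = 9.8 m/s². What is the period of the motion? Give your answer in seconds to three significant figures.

2.87 s

r = L sinθ = 1.408 m. From T sinθ = mω²r and T cosθ = mg: tanθ = ω²r/g, so ω² = g tanθ / r = g/(L cosθ).
ω = √(g/(L cosθ)) = √(9.8/(2.48 × 0.8231)) = √4.801 = 2.191 rad/s.
Period = 2π/ω = 2.868 s.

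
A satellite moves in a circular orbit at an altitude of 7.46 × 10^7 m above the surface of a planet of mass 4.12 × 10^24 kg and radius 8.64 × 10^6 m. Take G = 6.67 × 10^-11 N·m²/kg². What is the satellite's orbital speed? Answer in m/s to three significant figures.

1820 m/s

Orbital radius r = R + h = 8.64 × 10^6 + 7.46 × 10^7 = 8.324 × 10^7 m.
Gravity supplies the centripetal force: G M m / r² = m v² / r, so v = √(GM/r).
v = √(6.67 × 10^-11 × 4.12 × 10^24 / 8.324 × 10^7) = √(3.301 × 10^6) = 1817 m/s.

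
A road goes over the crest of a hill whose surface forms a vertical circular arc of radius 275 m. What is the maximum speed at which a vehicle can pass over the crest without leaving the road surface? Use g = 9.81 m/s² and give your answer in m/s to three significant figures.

51.9 m/s

At the crest the centre of the circle is below the vehicle, so the net downward (centripetal) force is mg − N = mv²/r.
The vehicle leaves the road when N → 0, giving v_max = √(g r) = √(9.81 × 275) = 51.94 m/s.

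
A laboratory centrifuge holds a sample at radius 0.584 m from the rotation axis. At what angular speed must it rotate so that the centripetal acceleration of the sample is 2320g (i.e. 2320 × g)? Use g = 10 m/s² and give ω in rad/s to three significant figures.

Centripetal acceleration a_c = ω²r. Setting ω²r = 2320g:
ω = √(2320g / r) = √(2320 × 10.0 / 0.584) = √39730 = 199.3 rad/s.

199 rad/s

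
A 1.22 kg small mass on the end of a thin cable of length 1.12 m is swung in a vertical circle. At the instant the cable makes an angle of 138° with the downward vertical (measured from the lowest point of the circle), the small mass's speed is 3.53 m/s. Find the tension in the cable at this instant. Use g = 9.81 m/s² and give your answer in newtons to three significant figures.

Take the radial direction toward the centre of the circle as positive. The component of the weight along the string toward the centre is −mg cos φ (φ measured from the bottom), so Newton's second law along the string gives T − mg cos φ = m v²/r.
cos 138° = -0.7431, so T = m(v²/r + g cos φ) = 1.22 × ((3.53)²/1.12 + 9.81 × -0.7431) = 1.22 × (11.13 + (-7.290)) = 1.22 × 3.836 = 4.679 N.

4.68 N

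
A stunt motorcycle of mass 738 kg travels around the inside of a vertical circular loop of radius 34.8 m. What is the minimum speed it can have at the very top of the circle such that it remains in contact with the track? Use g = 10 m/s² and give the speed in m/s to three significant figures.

At the top, both weight mg and N point toward the centre: N + mg = mv²/r.
At minimum speed N → 0, so mg = mv_min²/r ⇒ v_min = √(g r) = √(10.0 × 34.8) = 18.65 m/s.

18.7 m/s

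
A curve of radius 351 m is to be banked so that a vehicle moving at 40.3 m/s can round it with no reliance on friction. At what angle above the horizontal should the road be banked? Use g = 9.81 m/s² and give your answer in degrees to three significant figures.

25.3°

For a frictionless banked turn: horizontally N sinθ = mv²/r and vertically N cosθ = mg.
Dividing: tanθ = v²/(r g) = (40.3)²/(351 × 9.81) = 1624/3443 = 0.4717.
θ = arctan(0.4717) = 25.25°.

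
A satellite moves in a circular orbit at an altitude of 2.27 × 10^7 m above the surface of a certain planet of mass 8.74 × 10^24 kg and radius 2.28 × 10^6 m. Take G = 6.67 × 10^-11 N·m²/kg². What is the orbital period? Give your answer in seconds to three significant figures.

r = R + h = 2.28 × 10^6 + 2.27 × 10^7 = 2.498 × 10^7 m. Gravity provides the centripetal force: G M m / r² = m v² / r ⇒ v = √(GM/r) = 4831 m/s.
T = 2πr/v = 2π × 2.498 × 10^7 / 4831 = 32490 s.

32500 s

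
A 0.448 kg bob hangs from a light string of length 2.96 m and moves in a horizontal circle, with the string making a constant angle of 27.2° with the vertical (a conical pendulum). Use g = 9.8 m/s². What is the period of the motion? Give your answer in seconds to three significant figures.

r = L sinθ = 1.353 m. From T sinθ = mω²r and T cosθ = mg: tanθ = ω²r/g, so ω² = g tanθ / r = g/(L cosθ).
ω = √(g/(L cosθ)) = √(9.8/(2.96 × 0.8894)) = √3.722 = 1.929 rad/s.
Period = 2π/ω = 3.257 s.

3.26 s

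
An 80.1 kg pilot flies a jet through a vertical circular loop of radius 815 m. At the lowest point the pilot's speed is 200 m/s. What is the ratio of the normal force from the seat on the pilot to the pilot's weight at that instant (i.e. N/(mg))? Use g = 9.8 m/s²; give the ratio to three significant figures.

At the bottom, N − mg = mv²/r, so N = m(v²/r + g) and N/(mg) = v²/(rg) + 1 = (200)²/(815 × 9.8) + 1 = 5.008 + 1 = 6.008.

6.01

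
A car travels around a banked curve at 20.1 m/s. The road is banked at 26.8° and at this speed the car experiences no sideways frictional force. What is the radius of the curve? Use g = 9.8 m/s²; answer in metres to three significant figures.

Frictionless banking: tanθ = v²/(rg), so r = v²/(g tanθ).
r = (20.1)²/(9.8 × tan 26.8°) = 404.0/(9.8 × 0.5051) = 404.0/4.950 = 81.61 m.

81.6 m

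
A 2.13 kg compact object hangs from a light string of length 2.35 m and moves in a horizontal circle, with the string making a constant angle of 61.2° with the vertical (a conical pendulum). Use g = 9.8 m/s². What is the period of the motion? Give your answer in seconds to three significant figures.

r = L sinθ = 2.059 m. From T sinθ = mω²r and T cosθ = mg: tanθ = ω²r/g, so ω² = g tanθ / r = g/(L cosθ).
ω = √(g/(L cosθ)) = √(9.8/(2.35 × 0.4818)) = √8.656 = 2.942 rad/s.
Period = 2π/ω = 2.136 s.

2.14 s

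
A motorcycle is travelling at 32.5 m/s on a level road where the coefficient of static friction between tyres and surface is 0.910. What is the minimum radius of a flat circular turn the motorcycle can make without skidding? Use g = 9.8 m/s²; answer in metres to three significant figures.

At the limit, μ_s m g = m v²/r, so r_min = v²/(μ_s g) = (32.5)²/(0.910 × 9.8) = 1056/8.918 = 118.4 m.

118 m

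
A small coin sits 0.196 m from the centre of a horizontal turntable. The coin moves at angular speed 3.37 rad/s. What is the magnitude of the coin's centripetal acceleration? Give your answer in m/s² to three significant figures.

v = ωr = 3.37 × 0.196 = 0.6605 m/s.
a_c = v²/r = (0.6605)²/0.196 = 0.4363/0.196 = 2.226 m/s².

2.23 m/s²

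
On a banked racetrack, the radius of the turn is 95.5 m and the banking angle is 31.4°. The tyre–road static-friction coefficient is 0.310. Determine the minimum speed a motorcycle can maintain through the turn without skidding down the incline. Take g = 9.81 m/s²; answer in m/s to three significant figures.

15.4 m/s

At the minimum speed, friction acts up the slope at its limiting value f = μN. Radially (horizontal, toward centre): N sinθ − μN cosθ = mv²/r. Vertically: N cosθ + μN sinθ = mg.
Dividing: v² = r g (sinθ − μcosθ)/(cosθ + μsinθ).
sinθ − μcosθ = 0.5210 − 0.310×0.8536 = 0.2564; cosθ + μsinθ = 0.8536 + 0.310×0.5210 = 1.015.
v² = 95.5 × 9.81 × 0.2564/1.015 = 236.7 m²/s², so v = 15.38 m/s.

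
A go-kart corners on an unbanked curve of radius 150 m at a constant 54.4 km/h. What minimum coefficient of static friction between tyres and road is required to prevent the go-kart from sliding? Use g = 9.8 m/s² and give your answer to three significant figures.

0.155

v = 54.4/3.6 = 15.11 m/s.
Friction provides the centripetal force: μ_s m g = m v²/r, so μ_s = v²/(g r) = (15.11)²/(9.8 × 150) = 228.3/1470 = 0.1553.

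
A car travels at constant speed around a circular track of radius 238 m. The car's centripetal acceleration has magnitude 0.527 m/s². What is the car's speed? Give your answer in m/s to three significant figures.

a_c = v²/r ⇒ v = √(a_c · r) = √(0.527 × 238) = √125.4 = 11.20 m/s.

11.2 m/s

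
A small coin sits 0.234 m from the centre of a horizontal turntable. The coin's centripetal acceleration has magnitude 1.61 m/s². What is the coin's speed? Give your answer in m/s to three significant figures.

0.614 m/s

a_c = v²/r ⇒ v = √(a_c · r) = √(1.61 × 0.234) = √0.3767 = 0.6138 m/s.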